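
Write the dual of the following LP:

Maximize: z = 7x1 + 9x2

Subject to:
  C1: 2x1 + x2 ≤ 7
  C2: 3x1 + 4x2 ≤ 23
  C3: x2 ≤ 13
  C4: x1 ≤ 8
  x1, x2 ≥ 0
Minimize: z = 7y1 + 23y2 + 13y3 + 8y4

Subject to:
  C1: -2y1 - 3y2 - y4 ≤ -7
  C2: -y1 - 4y2 - y3 ≤ -9
  y1, y2, y3, y4 ≥ 0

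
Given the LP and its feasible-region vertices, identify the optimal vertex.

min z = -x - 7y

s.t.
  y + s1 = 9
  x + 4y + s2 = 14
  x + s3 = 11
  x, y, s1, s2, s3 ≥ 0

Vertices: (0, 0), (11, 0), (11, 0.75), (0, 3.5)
Evaluating z = -x - 7y at each vertex:
  (0, 0): z = 0
  (11, 0): z = -11
  (11, 0.75): z = -16.25
  (0, 3.5): z = -24.5

The smallest value is z = -24.5, attained at (0, 3.5).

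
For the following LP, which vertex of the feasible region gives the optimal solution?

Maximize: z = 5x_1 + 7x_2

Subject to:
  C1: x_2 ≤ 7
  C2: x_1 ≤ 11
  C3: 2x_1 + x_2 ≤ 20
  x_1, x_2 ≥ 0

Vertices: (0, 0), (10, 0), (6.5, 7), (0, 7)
(6.5, 7) with z = 81.5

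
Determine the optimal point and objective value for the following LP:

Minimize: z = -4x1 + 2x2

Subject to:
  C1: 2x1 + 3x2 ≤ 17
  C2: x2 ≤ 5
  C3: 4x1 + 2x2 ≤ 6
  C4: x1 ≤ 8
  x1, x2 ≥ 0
x1 = 1.5, x2 = 0, z = -6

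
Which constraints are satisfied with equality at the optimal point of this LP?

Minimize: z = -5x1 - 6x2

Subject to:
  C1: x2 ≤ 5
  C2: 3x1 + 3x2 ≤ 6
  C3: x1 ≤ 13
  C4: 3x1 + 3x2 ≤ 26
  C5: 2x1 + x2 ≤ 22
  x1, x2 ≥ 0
Optimal: x1 = 0, x2 = 2
Binding: C2, x1 ≥ 0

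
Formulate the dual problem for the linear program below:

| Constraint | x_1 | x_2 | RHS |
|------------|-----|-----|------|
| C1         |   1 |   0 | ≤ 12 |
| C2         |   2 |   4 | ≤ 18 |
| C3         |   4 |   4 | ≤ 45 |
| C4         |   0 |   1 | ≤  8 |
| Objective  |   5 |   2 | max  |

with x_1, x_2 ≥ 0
Minimize: z = 12y1 + 18y2 + 45y3 + 8y4

Subject to:
  C1: -y1 - 2y2 - 4y3 ≤ -5
  C2: -4y2 - 4y3 - y4 ≤ -2
  y1, y2, y3, y4 ≥ 0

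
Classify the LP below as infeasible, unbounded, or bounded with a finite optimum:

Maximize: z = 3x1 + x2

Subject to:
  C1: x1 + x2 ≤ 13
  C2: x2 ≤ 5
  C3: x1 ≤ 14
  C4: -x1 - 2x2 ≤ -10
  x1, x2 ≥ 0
The point (13, 0) satisfies every constraint, so the LP is feasible; the constraints give x1 ≤ 14 and x2 ≤ 5, which with x1, x2 ≥ 0 keep the feasible region inside a bounded box. A feasible, bounded LP attains a finite optimum at a vertex.

Evaluating z = 3x1 + x2 at each vertex:
  (10, 0): z = 30
  (13, 0): z = 39
  (8, 5): z = 29
  (0, 5): z = 5

The LP has an optimal solution: (13, 0) with z = 39.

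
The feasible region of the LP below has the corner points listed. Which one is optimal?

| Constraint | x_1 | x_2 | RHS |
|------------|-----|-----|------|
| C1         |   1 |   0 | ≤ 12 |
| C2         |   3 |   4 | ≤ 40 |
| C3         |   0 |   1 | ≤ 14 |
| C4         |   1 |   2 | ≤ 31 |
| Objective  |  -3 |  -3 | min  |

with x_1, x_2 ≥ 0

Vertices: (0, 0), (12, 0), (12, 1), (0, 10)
(12, 1) with z = -39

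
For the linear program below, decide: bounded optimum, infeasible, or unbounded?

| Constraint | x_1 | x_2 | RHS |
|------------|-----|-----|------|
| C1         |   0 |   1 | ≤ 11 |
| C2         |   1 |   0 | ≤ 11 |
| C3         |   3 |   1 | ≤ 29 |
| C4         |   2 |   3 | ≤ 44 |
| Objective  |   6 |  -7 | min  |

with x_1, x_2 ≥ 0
The point (0, 11) satisfies every constraint, so the LP is feasible; the constraints give x_1 ≤ 11 and x_2 ≤ 11, which with x_1, x_2 ≥ 0 keep the feasible region inside a bounded box. A feasible, bounded LP attains a finite optimum at a vertex.

Feasible with finite optimum z* = -77 at (0, 11).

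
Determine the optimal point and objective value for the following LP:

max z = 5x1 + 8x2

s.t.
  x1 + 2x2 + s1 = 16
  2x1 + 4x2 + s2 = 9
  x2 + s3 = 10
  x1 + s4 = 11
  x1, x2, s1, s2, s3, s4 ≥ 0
Each vertex is the intersection of two constraint boundaries that also satisfies all remaining constraints:
  x1 = 0 and x2 = 0 → (0, 0)
  2x1 + 4x2 = 9 and x2 = 0 → (4.5, 0)
  2x1 + 4x2 = 9 and x1 = 0 → (0, 2.25)

Evaluating z = 5x1 + 8x2 at each vertex:
  (0, 0): z = 0
  (4.5, 0): z = 22.5
  (0, 2.25): z = 18

The maximum is at (4.5, 0) with z = 22.5.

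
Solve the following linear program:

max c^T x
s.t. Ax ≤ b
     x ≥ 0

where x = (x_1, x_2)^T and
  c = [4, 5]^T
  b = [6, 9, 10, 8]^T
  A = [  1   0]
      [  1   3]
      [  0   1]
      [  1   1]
x_1 = 6, x_2 = 1, z = 29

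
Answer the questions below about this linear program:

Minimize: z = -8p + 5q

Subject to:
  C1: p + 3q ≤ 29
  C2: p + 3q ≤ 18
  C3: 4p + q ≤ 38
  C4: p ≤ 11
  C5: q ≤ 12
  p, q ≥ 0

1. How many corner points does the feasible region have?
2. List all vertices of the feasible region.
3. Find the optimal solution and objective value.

1. 4
2. (0, 0), (9.5, 0), (8.727, 3.091), (0, 6)
3. p = 9.5, q = 0, z = -76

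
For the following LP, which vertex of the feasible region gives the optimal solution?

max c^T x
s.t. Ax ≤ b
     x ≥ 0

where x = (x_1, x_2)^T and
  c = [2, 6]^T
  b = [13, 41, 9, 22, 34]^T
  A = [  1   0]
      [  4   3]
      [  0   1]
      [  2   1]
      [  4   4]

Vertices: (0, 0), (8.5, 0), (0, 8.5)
Evaluating z = 2x_1 + 6x_2 at each vertex:
  (0, 0): z = 0
  (8.5, 0): z = 17
  (0, 8.5): z = 51

The largest value is z = 51, attained at (0, 8.5).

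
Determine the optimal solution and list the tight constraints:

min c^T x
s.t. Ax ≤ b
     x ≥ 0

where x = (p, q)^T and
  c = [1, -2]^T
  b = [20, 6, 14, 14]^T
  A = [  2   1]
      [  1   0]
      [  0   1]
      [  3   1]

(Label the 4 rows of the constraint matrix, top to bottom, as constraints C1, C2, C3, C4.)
Optimal: p = 0, q = 14
Binding: C3, C4, p ≥ 0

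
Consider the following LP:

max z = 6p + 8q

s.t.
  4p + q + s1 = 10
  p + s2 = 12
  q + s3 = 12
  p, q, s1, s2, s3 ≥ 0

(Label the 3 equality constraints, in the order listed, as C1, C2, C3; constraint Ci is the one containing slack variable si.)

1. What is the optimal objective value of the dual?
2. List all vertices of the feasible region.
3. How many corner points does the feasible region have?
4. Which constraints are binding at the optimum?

1. 80 (by strong duality, equal to the primal optimum)
2. (0, 0), (2.5, 0), (0, 10)
3. 3
4. C1, p ≥ 0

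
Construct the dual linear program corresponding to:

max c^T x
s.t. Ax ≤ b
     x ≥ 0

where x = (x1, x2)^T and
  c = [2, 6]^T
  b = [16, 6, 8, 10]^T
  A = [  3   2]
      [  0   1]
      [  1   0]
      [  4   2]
Minimize: z = 16y1 + 6y2 + 8y3 + 10y4

Subject to:
  C1: -3y1 - y3 - 4y4 ≤ -2
  C2: -2y1 - y2 - 2y4 ≤ -6
  y1, y2, y3, y4 ≥ 0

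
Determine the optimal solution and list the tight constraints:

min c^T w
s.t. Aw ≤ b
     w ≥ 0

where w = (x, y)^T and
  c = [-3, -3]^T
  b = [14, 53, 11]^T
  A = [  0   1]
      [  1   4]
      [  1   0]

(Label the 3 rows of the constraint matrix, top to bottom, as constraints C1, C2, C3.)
Optimal: x = 11, y = 10.5
Slack at optimum:
  C1: slack = 3.5
  C2: slack = 0 (binding)
  C3: slack = 0 (binding)
  x ≥ 0: x = 11
  y ≥ 0: y = 10.5
Binding constraints: C2, C3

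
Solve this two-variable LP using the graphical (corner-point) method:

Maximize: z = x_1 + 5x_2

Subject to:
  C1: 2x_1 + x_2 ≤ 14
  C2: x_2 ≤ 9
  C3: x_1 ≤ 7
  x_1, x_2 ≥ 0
Each vertex is the intersection of two constraint boundaries that also satisfies all remaining constraints:
  x_1 = 0 and x_2 = 0 → (0, 0)
  2x_1 + x_2 = 14 and x_1 = 7 → (7, 0)
  2x_1 + x_2 = 14 and x_2 = 9 → (2.5, 9)
  x_2 = 9 and x_1 = 0 → (0, 9)

Evaluating z = x_1 + 5x_2 at each vertex:
  (0, 0): z = 0
  (7, 0): z = 7
  (2.5, 9): z = 47.5
  (0, 9): z = 45

The maximum is at (2.5, 9) with z = 47.5.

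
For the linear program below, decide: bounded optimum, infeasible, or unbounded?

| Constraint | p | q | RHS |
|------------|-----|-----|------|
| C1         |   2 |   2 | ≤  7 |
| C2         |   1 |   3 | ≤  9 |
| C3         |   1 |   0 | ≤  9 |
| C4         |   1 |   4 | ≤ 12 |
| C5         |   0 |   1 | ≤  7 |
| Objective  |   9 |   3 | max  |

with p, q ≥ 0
The point (3.5, 0) satisfies every constraint, so the LP is feasible; the constraints give p ≤ 9 and q ≤ 7, which with p, q ≥ 0 keep the feasible region inside a bounded box. A feasible, bounded LP attains a finite optimum at a vertex.

Evaluating z = 9p + 3q at each vertex:
  (0, 0): z = 0
  (3.5, 0): z = 31.5
  (0.75, 2.75): z = 15
  (0, 3): z = 9

The LP has an optimal solution: (3.5, 0) with z = 31.5.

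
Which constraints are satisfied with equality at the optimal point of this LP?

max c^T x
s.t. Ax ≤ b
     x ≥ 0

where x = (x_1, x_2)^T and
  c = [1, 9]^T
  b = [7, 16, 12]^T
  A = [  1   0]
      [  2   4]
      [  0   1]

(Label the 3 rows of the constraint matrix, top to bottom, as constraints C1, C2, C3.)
Optimal: x_1 = 0, x_2 = 4
Binding: C2, x_1 ≥ 0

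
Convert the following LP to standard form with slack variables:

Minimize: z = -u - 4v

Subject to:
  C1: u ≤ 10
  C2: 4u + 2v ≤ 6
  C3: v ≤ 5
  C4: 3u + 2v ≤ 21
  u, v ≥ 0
min z = -u - 4v

s.t.
  u + s1 = 10
  4u + 2v + s2 = 6
  v + s3 = 5
  3u + 2v + s4 = 21
  u, v, s1, s2, s3, s4 ≥ 0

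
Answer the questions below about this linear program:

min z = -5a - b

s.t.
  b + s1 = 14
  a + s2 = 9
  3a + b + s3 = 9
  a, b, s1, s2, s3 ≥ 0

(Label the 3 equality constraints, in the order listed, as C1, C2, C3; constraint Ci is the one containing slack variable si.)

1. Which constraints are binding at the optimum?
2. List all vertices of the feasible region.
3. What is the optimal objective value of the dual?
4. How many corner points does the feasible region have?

1. C3, b ≥ 0
2. (0, 0), (3, 0), (0, 9)
3. -15 (by strong duality, equal to the primal optimum)
4. 3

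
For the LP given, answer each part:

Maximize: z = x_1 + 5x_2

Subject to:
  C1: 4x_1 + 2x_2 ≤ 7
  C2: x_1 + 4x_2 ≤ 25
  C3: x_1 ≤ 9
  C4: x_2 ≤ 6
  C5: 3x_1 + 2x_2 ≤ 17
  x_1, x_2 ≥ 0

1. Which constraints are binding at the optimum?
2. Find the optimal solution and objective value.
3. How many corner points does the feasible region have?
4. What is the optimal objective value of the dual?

1. C1, x_1 ≥ 0
2. x_1 = 0, x_2 = 3.5, z = 17.5
3. 3
4. 17.5 (by strong duality, equal to the primal optimum)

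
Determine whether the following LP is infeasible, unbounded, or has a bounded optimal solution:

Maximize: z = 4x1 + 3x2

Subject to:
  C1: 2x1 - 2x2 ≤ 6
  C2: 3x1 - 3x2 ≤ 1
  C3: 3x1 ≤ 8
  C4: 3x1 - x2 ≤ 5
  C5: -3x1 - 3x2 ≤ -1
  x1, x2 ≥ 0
Feasible point: (0, 1) satisfies every constraint, so the LP is feasible.
Direction d = (0, 1): for each constraint row a, a·d ≤ 0 —
  (2)(0) + (-2)(1) = -2 ≤ 0
  (3)(0) + (-3)(1) = -3 ≤ 0
  (3)(0) + (0)(1) = 0 ≤ 0
  (3)(0) + (-1)(1) = -1 ≤ 0
  (-3)(0) + (-3)(1) = -3 ≤ 0
and d ≥ 0, so (0, 1) + t·d stays feasible for every t ≥ 0. Along this ray z = 4x1 + 3x2 changes by 3 per unit t, so z → +∞.

Unbounded: there is a feasible ray along which z → +∞.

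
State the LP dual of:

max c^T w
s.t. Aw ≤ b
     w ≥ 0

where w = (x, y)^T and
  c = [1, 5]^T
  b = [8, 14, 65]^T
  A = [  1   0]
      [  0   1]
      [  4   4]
Minimize: z = 8y1 + 14y2 + 65y3

Subject to:
  C1: -y1 - 4y3 ≤ -1
  C2: -y2 - 4y3 ≤ -5
  y1, y2, y3 ≥ 0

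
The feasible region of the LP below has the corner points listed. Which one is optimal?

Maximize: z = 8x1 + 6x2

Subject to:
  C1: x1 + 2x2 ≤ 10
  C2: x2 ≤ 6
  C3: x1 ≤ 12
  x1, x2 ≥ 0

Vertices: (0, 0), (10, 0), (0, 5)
(10, 0) with z = 80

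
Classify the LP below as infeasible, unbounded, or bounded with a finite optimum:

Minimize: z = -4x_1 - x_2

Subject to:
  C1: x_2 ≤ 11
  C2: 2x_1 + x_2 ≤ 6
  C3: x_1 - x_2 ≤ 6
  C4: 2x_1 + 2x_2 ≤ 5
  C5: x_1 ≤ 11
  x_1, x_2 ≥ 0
The point (2.5, 0) satisfies every constraint, so the LP is feasible; the constraints give x_1 ≤ 11 and x_2 ≤ 11, which with x_1, x_2 ≥ 0 keep the feasible region inside a bounded box. A feasible, bounded LP attains a finite optimum at a vertex.

The LP has an optimal solution: (2.5, 0) with z = -10.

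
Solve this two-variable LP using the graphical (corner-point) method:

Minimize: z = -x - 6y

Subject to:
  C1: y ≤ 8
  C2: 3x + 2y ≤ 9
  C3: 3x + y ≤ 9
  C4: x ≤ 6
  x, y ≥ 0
x = 0, y = 4.5, z = -27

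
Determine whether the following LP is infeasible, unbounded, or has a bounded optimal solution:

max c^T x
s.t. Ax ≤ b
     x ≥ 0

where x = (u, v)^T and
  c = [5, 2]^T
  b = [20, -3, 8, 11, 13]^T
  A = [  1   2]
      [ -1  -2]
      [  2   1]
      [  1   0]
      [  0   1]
The point (4, 0) satisfies every constraint, so the LP is feasible; the constraints give u ≤ 11 and v ≤ 13, which with u, v ≥ 0 keep the feasible region inside a bounded box. A feasible, bounded LP attains a finite optimum at a vertex.

Evaluating z = 5u + 2v at each vertex:
  (0, 1.5): z = 3
  (3, 0): z = 15
  (4, 0): z = 20
  (0, 8): z = 16

Feasible with finite optimum z* = 20 at (4, 0).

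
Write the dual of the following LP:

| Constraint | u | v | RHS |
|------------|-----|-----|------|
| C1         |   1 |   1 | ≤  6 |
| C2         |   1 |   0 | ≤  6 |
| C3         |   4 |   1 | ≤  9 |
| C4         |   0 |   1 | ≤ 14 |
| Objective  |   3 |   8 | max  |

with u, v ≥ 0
Minimize: z = 6y1 + 6y2 + 9y3 + 14y4

Subject to:
  C1: -y1 - y2 - 4y3 ≤ -3
  C2: -y1 - y3 - y4 ≤ -8
  y1, y2, y3, y4 ≥ 0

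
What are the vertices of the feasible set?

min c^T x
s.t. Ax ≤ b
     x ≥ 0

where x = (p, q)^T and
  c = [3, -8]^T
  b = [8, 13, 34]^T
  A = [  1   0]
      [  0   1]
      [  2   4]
Each vertex is the intersection of two constraint boundaries that also satisfies all remaining constraints:
  p = 0 and q = 0 → (0, 0)
  p = 8 and q = 0 → (8, 0)
  p = 8 and 2p + 4q = 34 → (8, 4.5)
  2p + 4q = 34 and p = 0 → (0, 8.5)

Vertices: (0, 0), (8, 0), (8, 4.5), (0, 8.5)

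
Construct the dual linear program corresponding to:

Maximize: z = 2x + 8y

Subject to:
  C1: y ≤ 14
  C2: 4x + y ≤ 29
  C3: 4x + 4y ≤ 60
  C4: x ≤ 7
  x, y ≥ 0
Minimize: z = 14y1 + 29y2 + 60y3 + 7y4

Subject to:
  C1: -4y2 - 4y3 - y4 ≤ -2
  C2: -y1 - y2 - 4y3 ≤ -8
  y1, y2, y3, y4 ≥ 0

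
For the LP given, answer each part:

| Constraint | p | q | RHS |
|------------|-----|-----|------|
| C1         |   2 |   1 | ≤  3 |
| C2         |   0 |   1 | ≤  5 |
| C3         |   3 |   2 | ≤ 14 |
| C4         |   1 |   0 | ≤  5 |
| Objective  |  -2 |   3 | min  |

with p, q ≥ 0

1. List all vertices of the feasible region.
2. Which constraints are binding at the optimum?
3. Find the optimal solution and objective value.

1. (0, 0), (1.5, 0), (0, 3)
2. C1, q ≥ 0
3. p = 1.5, q = 0, z = -3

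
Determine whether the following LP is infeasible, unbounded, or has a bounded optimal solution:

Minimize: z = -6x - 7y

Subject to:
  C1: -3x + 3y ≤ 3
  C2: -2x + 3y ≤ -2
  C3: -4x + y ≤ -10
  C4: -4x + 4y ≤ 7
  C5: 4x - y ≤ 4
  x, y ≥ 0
C5 requires 4x - y ≤ 4, while C3 (-4x + y ≤ -10) is equivalent to 4x - y ≥ 10. Together they would need 10 ≤ 4x - y ≤ 4, which is impossible since 10 > 4. No point satisfies all constraints.

Infeasible: no point satisfies all constraints simultaneously.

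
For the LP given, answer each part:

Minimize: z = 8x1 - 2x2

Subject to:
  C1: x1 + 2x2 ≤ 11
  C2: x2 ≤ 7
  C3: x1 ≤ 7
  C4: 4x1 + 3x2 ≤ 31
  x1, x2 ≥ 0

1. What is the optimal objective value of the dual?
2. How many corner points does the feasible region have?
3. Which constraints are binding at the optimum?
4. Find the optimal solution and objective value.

1. -11 (by strong duality, equal to the primal optimum)
2. 5
3. C1, x1 ≥ 0
4. x1 = 0, x2 = 5.5, z = -11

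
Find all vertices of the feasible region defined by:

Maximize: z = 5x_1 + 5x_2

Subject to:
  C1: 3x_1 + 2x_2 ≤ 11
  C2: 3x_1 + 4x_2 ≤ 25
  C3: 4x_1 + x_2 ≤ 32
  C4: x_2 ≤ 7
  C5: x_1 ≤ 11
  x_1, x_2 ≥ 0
Each vertex is the intersection of two constraint boundaries that also satisfies all remaining constraints:
  x_1 = 0 and x_2 = 0 → (0, 0)
  3x_1 + 2x_2 = 11 and x_2 = 0 → (3.667, 0)
  3x_1 + 2x_2 = 11 and x_1 = 0 → (0, 5.5)

Vertices: (0, 0), (3.667, 0), (0, 5.5)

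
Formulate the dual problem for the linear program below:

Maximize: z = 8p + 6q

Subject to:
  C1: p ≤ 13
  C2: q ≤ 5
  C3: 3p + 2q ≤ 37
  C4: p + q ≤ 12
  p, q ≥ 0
Minimize: z = 13y1 + 5y2 + 37y3 + 12y4

Subject to:
  C1: -y1 - 3y3 - y4 ≤ -8
  C2: -y2 - 2y3 - y4 ≤ -6
  y1, y2, y3, y4 ≥ 0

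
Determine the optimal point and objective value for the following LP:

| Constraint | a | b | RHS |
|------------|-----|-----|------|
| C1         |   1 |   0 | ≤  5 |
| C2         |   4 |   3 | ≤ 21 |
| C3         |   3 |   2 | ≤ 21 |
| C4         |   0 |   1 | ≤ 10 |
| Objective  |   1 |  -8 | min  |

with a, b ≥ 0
Each vertex is the intersection of two constraint boundaries that also satisfies all remaining constraints:
  a = 0 and b = 0 → (0, 0)
  a = 5 and b = 0 → (5, 0)
  a = 5 and 4a + 3b = 21 → (5, 0.3333)
  4a + 3b = 21 and a = 0 → (0, 7)

Evaluating z = a - 8b at each vertex:
  (0, 0): z = 0
  (5, 0): z = 5
  (5, 0.3333): z = 2.333
  (0, 7): z = -56

The minimum is at (0, 7) with z = -56.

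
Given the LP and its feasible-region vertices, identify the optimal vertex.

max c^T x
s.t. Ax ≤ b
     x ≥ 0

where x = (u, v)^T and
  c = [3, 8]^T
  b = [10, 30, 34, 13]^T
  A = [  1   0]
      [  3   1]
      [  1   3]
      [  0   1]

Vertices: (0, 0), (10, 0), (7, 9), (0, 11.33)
Evaluating z = 3u + 8v at each vertex:
  (0, 0): z = 0
  (10, 0): z = 30
  (7, 9): z = 93
  (0, 11.33): z = 90.67

The largest value is z = 93, attained at (7, 9).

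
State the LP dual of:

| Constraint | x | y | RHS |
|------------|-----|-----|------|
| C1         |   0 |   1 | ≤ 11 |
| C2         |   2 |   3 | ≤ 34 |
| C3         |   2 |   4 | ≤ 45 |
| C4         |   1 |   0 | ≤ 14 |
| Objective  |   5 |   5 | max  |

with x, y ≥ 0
Minimize: z = 11y1 + 34y2 + 45y3 + 14y4

Subject to:
  C1: -2y2 - 2y3 - y4 ≤ -5
  C2: -y1 - 3y2 - 4y3 ≤ -5
  y1, y2, y3, y4 ≥ 0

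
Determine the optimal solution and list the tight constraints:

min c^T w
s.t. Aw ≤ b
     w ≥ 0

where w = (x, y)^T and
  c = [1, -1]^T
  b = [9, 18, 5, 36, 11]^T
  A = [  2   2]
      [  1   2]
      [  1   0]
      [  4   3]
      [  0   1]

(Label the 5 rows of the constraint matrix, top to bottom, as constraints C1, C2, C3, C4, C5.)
Optimal: x = 0, y = 4.5
Slack at optimum:
  C1: slack = 0 (binding)
  C2: slack = 9
  C3: slack = 5
  C4: slack = 22.5
  C5: slack = 6.5
  x ≥ 0: x = 0 (binding)
  y ≥ 0: y = 4.5
Binding constraints: C1, x ≥ 0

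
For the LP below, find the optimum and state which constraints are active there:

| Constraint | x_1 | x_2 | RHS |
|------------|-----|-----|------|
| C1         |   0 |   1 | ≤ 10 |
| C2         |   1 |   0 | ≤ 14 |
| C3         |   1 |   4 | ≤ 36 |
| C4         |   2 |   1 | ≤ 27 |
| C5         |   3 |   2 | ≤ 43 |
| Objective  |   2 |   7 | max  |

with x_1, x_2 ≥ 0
Optimal: x_1 = 10, x_2 = 6.5
Slack at optimum:
  C1: slack = 3.5
  C2: slack = 4
  C3: slack = 0 (binding)
  C4: slack = 0.5
  C5: slack = 0 (binding)
  x_1 ≥ 0: x_1 = 10
  x_2 ≥ 0: x_2 = 6.5
Binding constraints: C3, C5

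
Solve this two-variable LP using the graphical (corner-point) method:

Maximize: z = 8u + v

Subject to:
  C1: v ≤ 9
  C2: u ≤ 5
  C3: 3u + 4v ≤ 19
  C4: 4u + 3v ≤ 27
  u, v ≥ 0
u = 5, v = 1, z = 41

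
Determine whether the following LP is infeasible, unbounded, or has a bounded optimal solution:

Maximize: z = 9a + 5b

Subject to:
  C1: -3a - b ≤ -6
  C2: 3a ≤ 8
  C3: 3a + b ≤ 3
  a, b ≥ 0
C3 requires 3a + b ≤ 3, while C1 (-3a - b ≤ -6) is equivalent to 3a + b ≥ 6. Together they would need 6 ≤ 3a + b ≤ 3, which is impossible since 6 > 3. No point satisfies all constraints.

The feasible region is empty; the LP is infeasible.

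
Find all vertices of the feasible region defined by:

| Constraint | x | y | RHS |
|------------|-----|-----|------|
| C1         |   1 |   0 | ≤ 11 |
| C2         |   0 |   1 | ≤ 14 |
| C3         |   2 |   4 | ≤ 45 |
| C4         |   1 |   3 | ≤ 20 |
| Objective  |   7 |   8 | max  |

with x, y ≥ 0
Each vertex is the intersection of two constraint boundaries that also satisfies all remaining constraints:
  x = 0 and y = 0 → (0, 0)
  x = 11 and y = 0 → (11, 0)
  x = 11 and x + 3y = 20 → (11, 3)
  x + 3y = 20 and x = 0 → (0, 6.667)

Vertices: (0, 0), (11, 0), (11, 3), (0, 6.667)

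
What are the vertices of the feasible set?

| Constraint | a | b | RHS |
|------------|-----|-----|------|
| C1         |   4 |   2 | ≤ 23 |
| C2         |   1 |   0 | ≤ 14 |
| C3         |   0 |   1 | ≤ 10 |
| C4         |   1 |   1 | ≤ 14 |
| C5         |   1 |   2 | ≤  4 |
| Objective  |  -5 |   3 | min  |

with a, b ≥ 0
Each vertex is the intersection of two constraint boundaries that also satisfies all remaining constraints:
  a = 0 and b = 0 → (0, 0)
  a + 2b = 4 and b = 0 → (4, 0)
  a + 2b = 4 and a = 0 → (0, 2)

Vertices: (0, 0), (4, 0), (0, 2)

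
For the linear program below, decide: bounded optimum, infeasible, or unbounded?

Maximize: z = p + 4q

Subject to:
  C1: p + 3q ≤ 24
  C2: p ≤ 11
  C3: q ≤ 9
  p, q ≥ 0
The point (0, 8) satisfies every constraint, so the LP is feasible; the constraints give p ≤ 11 and q ≤ 9, which with p, q ≥ 0 keep the feasible region inside a bounded box. A feasible, bounded LP attains a finite optimum at a vertex.

Evaluating z = p + 4q at each vertex:
  (0, 0): z = 0
  (11, 0): z = 11
  (11, 4.333): z = 28.33
  (0, 8): z = 32

Feasible with finite optimum z* = 32 at (0, 8).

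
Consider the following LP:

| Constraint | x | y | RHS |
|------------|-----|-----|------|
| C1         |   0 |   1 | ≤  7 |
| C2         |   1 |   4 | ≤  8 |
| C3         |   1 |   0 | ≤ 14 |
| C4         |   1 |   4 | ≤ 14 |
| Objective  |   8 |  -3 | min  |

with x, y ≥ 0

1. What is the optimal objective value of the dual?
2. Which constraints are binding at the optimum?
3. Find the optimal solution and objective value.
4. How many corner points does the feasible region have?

1. -6 (by strong duality, equal to the primal optimum)
2. C2, x ≥ 0
3. x = 0, y = 2, z = -6
4. 3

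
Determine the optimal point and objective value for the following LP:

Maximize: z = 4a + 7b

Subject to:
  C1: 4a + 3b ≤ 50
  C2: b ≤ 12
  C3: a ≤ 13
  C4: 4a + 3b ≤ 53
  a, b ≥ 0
Each vertex is the intersection of two constraint boundaries that also satisfies all remaining constraints:
  a = 0 and b = 0 → (0, 0)
  4a + 3b = 50 and b = 0 → (12.5, 0)
  4a + 3b = 50 and b = 12 → (3.5, 12)
  b = 12 and a = 0 → (0, 12)

Evaluating z = 4a + 7b at each vertex:
  (0, 0): z = 0
  (12.5, 0): z = 50
  (3.5, 12): z = 98
  (0, 12): z = 84

The maximum is at (3.5, 12) with z = 98.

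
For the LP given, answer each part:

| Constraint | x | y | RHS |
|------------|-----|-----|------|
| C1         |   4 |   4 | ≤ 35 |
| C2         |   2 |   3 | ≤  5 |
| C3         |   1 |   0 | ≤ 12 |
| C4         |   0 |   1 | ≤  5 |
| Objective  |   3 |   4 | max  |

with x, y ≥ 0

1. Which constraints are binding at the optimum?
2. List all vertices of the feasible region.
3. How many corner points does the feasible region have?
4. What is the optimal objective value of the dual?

1. C2, y ≥ 0
2. (0, 0), (2.5, 0), (0, 1.667)
3. 3
4. 7.5 (by strong duality, equal to the primal optimum)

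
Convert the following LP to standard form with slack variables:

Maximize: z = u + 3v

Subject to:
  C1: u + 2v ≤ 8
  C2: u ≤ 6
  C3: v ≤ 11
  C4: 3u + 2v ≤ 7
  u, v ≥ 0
max z = u + 3v

s.t.
  u + 2v + s1 = 8
  u + s2 = 6
  v + s3 = 11
  3u + 2v + s4 = 7
  u, v, s1, s2, s3, s4 ≥ 0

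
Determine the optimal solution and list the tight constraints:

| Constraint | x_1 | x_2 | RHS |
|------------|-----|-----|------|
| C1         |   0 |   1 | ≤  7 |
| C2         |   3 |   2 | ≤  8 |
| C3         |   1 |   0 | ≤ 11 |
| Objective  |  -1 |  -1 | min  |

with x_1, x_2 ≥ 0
Optimal: x_1 = 0, x_2 = 4
Slack at optimum:
  C1: slack = 3
  C2: slack = 0 (binding)
  C3: slack = 11
  x_1 ≥ 0: x_1 = 0 (binding)
  x_2 ≥ 0: x_2 = 4
Binding constraints: C2, x_1 ≥ 0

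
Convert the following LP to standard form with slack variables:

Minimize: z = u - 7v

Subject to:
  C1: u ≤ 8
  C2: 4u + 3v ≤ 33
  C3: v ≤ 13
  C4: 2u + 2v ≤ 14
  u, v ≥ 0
min z = u - 7v

s.t.
  u + s1 = 8
  4u + 3v + s2 = 33
  v + s3 = 13
  2u + 2v + s4 = 14
  u, v, s1, s2, s3, s4 ≥ 0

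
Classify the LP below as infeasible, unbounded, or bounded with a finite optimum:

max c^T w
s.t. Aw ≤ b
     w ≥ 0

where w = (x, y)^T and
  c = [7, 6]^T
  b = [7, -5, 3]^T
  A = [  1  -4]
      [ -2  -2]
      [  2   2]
One constraint requires 2x + 2y ≤ 3, while the constraint -2x - 2y ≤ -5 is equivalent to 2x + 2y ≥ 5. Together they would need 5 ≤ 2x + 2y ≤ 3, which is impossible since 5 > 3. No point satisfies all constraints.

The feasible region is empty; the LP is infeasible.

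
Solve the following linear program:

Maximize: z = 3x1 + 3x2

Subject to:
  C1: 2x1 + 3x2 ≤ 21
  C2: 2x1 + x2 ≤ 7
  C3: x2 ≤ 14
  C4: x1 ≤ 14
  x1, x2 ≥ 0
Each vertex is the intersection of two constraint boundaries that also satisfies all remaining constraints:
  x1 = 0 and x2 = 0 → (0, 0)
  2x1 + x2 = 7 and x2 = 0 → (3.5, 0)
  2x1 + 3x2 = 21 and 2x1 + x2 = 7 → (0, 7)

Evaluating z = 3x1 + 3x2 at each vertex:
  (0, 0): z = 0
  (3.5, 0): z = 10.5
  (0, 7): z = 21

The maximum is at (0, 7) with z = 21.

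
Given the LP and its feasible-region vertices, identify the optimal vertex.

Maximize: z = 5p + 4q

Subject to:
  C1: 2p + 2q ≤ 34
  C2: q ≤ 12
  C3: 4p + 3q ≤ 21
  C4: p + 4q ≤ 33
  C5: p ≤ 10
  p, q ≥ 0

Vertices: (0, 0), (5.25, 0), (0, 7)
(0, 7) with z = 28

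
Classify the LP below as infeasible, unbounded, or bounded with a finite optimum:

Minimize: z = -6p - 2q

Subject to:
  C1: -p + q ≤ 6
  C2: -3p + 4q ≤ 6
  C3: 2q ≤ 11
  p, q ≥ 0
Feasible point: (0, 0) satisfies every constraint, so the LP is feasible.
Direction d = (1, 0): for each constraint row a, a·d ≤ 0 —
  (-1)(1) + (1)(0) = -1 ≤ 0
  (-3)(1) + (4)(0) = -3 ≤ 0
  (0)(1) + (2)(0) = 0 ≤ 0
and d ≥ 0, so (0, 0) + t·d stays feasible for every t ≥ 0. Along this ray z = -6p - 2q changes by -6 per unit t, so z → −∞.

Unbounded — the objective can decrease without bound over the feasible region.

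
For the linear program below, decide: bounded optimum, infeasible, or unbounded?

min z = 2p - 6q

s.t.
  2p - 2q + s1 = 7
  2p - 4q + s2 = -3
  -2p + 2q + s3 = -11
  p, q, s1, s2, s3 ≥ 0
The row 2p - 2q + s1 = 7 with s1 ≥ 0 requires 2p - 2q ≤ 7, while the row -2p + 2q + s3 = -11 with s3 ≥ 0 is equivalent to 2p - 2q ≥ 11. Together they would need 11 ≤ 2p - 2q ≤ 7, which is impossible since 11 > 7. No point satisfies all constraints.

Infeasible: no point satisfies all constraints simultaneously.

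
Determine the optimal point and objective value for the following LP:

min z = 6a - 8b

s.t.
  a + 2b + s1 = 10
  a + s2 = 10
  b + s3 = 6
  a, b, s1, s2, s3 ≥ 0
a = 0, b = 5, z = -40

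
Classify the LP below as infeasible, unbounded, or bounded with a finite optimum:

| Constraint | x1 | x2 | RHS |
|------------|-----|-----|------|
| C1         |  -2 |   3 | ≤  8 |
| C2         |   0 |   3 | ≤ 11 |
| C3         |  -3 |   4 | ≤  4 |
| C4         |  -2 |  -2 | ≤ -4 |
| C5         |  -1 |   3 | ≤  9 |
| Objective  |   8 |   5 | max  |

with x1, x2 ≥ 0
Feasible point: (1, 1) satisfies every constraint, so the LP is feasible.
Direction d = (1, 0): for each constraint row a, a·d ≤ 0 —
  (-2)(1) + (3)(0) = -2 ≤ 0
  (0)(1) + (3)(0) = 0 ≤ 0
  (-3)(1) + (4)(0) = -3 ≤ 0
  (-2)(1) + (-2)(0) = -2 ≤ 0
  (-1)(1) + (3)(0) = -1 ≤ 0
and d ≥ 0, so (1, 1) + t·d stays feasible for every t ≥ 0. Along this ray z = 8x1 + 5x2 changes by 8 per unit t, so z → +∞.

The LP is unbounded; z can be made arbitrarily large.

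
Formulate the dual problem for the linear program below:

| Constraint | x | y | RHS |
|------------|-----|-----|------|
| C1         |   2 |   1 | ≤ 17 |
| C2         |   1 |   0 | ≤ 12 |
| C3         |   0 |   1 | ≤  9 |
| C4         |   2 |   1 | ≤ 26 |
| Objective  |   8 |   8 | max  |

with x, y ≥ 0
Minimize: z = 17y1 + 12y2 + 9y3 + 26y4

Subject to:
  C1: -2y1 - y2 - 2y4 ≤ -8
  C2: -y1 - y3 - y4 ≤ -8
  y1, y2, y3, y4 ≥ 0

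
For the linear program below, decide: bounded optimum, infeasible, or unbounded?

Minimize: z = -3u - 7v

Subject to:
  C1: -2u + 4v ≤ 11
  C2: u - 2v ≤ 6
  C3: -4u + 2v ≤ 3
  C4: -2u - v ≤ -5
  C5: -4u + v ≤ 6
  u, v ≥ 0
Feasible point: (2, 1) satisfies every constraint, so the LP is feasible.
Direction d = (2, 1): for each constraint row a, a·d ≤ 0 —
  (-2)(2) + (4)(1) = 0 ≤ 0
  (1)(2) + (-2)(1) = 0 ≤ 0
  (-4)(2) + (2)(1) = -6 ≤ 0
  (-2)(2) + (-1)(1) = -5 ≤ 0
  (-4)(2) + (1)(1) = -7 ≤ 0
and d ≥ 0, so (2, 1) + t·d stays feasible for every t ≥ 0. Along this ray z = -3u - 7v changes by -13 per unit t, so z → −∞.

The LP is unbounded; z can be made arbitrarily small.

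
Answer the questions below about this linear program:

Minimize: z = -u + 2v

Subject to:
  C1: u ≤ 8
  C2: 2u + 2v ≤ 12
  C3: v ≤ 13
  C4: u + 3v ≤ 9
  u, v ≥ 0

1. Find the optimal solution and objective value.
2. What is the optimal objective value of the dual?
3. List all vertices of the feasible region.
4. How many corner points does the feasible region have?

1. u = 6, v = 0, z = -6
2. -6 (by strong duality, equal to the primal optimum)
3. (0, 0), (6, 0), (4.5, 1.5), (0, 3)
4. 4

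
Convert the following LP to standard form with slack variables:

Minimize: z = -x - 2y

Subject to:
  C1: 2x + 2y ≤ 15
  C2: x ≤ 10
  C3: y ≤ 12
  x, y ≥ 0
min z = -x - 2y

s.t.
  2x + 2y + s1 = 15
  x + s2 = 10
  y + s3 = 12
  x, y, s1, s2, s3 ≥ 0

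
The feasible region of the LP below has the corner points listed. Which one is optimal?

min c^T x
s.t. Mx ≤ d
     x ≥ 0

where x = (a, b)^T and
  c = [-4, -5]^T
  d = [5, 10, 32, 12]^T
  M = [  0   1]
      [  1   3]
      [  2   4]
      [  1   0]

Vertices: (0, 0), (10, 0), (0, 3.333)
Evaluating z = -4a - 5b at each vertex:
  (0, 0): z = 0
  (10, 0): z = -40
  (0, 3.333): z = -16.67

The smallest value is z = -40, attained at (10, 0).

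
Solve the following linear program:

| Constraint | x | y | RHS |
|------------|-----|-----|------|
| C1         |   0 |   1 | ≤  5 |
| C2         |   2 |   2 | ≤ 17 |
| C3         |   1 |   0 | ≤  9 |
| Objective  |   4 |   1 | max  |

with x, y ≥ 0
Each vertex is the intersection of two constraint boundaries that also satisfies all remaining constraints:
  x = 0 and y = 0 → (0, 0)
  2x + 2y = 17 and y = 0 → (8.5, 0)
  y = 5 and 2x + 2y = 17 → (3.5, 5)
  y = 5 and x = 0 → (0, 5)

Evaluating z = 4x + y at each vertex:
  (0, 0): z = 0
  (8.5, 0): z = 34
  (3.5, 5): z = 19
  (0, 5): z = 5

The maximum is at (8.5, 0) with z = 34.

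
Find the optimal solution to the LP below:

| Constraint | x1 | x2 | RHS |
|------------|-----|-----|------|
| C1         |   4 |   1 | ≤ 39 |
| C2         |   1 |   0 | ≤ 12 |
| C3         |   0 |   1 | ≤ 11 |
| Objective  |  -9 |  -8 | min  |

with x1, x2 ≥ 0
x1 = 7, x2 = 11, z = -151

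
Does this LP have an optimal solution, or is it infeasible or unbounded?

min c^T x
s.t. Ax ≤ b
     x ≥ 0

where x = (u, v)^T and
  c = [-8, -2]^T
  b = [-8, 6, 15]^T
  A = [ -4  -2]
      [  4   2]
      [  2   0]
One constraint requires 4u + 2v ≤ 6, while the constraint -4u - 2v ≤ -8 is equivalent to 4u + 2v ≥ 8. Together they would need 8 ≤ 4u + 2v ≤ 6, which is impossible since 8 > 6. No point satisfies all constraints.

The feasible region is empty; the LP is infeasible.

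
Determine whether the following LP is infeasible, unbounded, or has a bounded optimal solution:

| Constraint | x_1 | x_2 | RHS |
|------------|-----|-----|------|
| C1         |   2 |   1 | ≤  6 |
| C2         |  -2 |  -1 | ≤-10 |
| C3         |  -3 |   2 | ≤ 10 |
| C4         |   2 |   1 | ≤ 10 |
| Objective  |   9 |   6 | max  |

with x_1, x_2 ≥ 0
C1 requires 2x_1 + x_2 ≤ 6, while C2 (-2x_1 - x_2 ≤ -10) is equivalent to 2x_1 + x_2 ≥ 10. Together they would need 10 ≤ 2x_1 + x_2 ≤ 6, which is impossible since 10 > 6. No point satisfies all constraints.

Infeasible — the constraint set is empty.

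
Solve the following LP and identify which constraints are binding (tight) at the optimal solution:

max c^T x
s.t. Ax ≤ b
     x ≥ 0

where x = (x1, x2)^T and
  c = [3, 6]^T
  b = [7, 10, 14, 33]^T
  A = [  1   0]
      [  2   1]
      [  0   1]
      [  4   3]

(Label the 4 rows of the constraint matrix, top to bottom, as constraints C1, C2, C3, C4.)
Optimal: x1 = 0, x2 = 10
Slack at optimum:
  C1: slack = 7
  C2: slack = 0 (binding)
  C3: slack = 4
  C4: slack = 3
  x1 ≥ 0: x1 = 0 (binding)
  x2 ≥ 0: x2 = 10
Binding constraints: C2, x1 ≥ 0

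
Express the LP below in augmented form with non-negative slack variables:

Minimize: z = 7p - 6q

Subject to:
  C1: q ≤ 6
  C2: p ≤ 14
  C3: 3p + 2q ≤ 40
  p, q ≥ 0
min z = 7p - 6q

s.t.
  q + s1 = 6
  p + s2 = 14
  3p + 2q + s3 = 40
  p, q, s1, s2, s3 ≥ 0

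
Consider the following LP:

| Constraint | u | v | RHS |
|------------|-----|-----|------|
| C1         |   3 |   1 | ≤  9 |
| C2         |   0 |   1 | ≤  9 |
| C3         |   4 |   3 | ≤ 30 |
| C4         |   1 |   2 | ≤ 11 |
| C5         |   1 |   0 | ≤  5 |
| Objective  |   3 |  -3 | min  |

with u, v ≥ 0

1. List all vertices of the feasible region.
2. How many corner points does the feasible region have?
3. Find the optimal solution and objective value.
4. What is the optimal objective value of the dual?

1. (0, 0), (3, 0), (1.4, 4.8), (0, 5.5)
2. 4
3. u = 0, v = 5.5, z = -16.5
4. -16.5 (by strong duality, equal to the primal optimum)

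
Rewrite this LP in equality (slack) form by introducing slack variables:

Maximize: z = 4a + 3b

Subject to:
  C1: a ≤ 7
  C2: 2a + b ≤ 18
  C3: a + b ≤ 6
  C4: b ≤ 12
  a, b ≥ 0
max z = 4a + 3b

s.t.
  a + s1 = 7
  2a + b + s2 = 18
  a + b + s3 = 6
  b + s4 = 12
  a, b, s1, s2, s3, s4 ≥ 0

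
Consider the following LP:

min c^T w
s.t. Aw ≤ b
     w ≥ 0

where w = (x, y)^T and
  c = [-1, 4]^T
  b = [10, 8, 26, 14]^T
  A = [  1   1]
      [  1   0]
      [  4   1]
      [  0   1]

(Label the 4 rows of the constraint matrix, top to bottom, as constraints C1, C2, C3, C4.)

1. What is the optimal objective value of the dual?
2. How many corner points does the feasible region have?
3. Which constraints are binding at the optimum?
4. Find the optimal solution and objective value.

1. -6.5 (by strong duality, equal to the primal optimum)
2. 4
3. C3, y ≥ 0
4. x = 6.5, y = 0, z = -6.5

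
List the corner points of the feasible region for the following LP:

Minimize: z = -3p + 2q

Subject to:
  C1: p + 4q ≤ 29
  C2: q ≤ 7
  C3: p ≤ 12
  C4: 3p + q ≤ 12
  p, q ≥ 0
Each vertex is the intersection of two constraint boundaries that also satisfies all remaining constraints:
  p = 0 and q = 0 → (0, 0)
  3p + q = 12 and q = 0 → (4, 0)
  p + 4q = 29 and 3p + q = 12 → (1.727, 6.818)
  p + 4q = 29 and q = 7 → (1, 7)
  q = 7 and p = 0 → (0, 7)

Vertices: (0, 0), (4, 0), (1.727, 6.818), (1, 7), (0, 7)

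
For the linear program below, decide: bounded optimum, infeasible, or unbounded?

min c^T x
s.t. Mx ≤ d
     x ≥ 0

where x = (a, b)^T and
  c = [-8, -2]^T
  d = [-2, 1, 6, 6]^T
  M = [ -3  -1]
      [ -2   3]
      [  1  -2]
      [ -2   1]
Feasible point: (1, 0) satisfies every constraint, so the LP is feasible.
Direction d = (3, 2): for each constraint row a, a·d ≤ 0 —
  (-3)(3) + (-1)(2) = -11 ≤ 0
  (-2)(3) + (3)(2) = 0 ≤ 0
  (1)(3) + (-2)(2) = -1 ≤ 0
  (-2)(3) + (1)(2) = -4 ≤ 0
and d ≥ 0, so (1, 0) + t·d stays feasible for every t ≥ 0. Along this ray z = -8a - 2b changes by -28 per unit t, so z → −∞.

Unbounded: there is a feasible ray along which z → −∞.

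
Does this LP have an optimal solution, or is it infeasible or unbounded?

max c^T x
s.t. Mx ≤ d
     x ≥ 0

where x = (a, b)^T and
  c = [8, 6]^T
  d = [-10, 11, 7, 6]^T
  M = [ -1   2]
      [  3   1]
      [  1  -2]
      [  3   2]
One constraint requires a - 2b ≤ 7, while the constraint -a + 2b ≤ -10 is equivalent to a - 2b ≥ 10. Together they would need 10 ≤ a - 2b ≤ 7, which is impossible since 10 > 7. No point satisfies all constraints.

Infeasible — the constraint set is empty.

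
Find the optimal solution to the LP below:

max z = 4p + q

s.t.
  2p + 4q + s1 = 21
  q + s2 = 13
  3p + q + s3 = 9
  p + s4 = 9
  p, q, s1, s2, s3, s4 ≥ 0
Each vertex is the intersection of two constraint boundaries that also satisfies all remaining constraints:
  p = 0 and q = 0 → (0, 0)
  3p + q = 9 and q = 0 → (3, 0)
  2p + 4q = 21 and 3p + q = 9 → (1.5, 4.5)
  2p + 4q = 21 and p = 0 → (0, 5.25)

Evaluating z = 4p + q at each vertex:
  (0, 0): z = 0
  (3, 0): z = 12
  (1.5, 4.5): z = 10.5
  (0, 5.25): z = 5.25

The maximum is at (3, 0) with z = 12.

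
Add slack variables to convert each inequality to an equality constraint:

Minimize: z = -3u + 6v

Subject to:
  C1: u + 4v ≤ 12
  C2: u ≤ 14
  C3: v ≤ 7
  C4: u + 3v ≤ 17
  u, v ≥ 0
min z = -3u + 6v

s.t.
  u + 4v + s1 = 12
  u + s2 = 14
  v + s3 = 7
  u + 3v + s4 = 17
  u, v, s1, s2, s3, s4 ≥ 0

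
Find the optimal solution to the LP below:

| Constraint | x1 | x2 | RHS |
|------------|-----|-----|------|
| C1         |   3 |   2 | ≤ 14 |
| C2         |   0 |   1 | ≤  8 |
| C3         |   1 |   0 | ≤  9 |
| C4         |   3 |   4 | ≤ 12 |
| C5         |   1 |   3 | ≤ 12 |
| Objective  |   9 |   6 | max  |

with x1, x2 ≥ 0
x1 = 4, x2 = 0, z = 36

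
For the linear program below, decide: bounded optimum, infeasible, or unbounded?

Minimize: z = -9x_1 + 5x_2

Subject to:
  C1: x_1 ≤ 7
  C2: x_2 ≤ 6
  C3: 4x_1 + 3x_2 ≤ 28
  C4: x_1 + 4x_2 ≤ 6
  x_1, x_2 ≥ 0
The point (6, 0) satisfies every constraint, so the LP is feasible; the constraints give x_1 ≤ 7 and x_2 ≤ 6, which with x_1, x_2 ≥ 0 keep the feasible region inside a bounded box. A feasible, bounded LP attains a finite optimum at a vertex.

Evaluating z = -9x_1 + 5x_2 at each vertex:
  (0, 0): z = 0
  (6, 0): z = -54
  (0, 1.5): z = 7.5

Feasible with finite optimum z* = -54 at (6, 0).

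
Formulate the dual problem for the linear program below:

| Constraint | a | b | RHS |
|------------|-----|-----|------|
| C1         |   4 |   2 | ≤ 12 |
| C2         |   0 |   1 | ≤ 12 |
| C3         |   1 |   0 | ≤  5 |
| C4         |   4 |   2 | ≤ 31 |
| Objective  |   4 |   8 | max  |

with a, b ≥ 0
Minimize: z = 12y1 + 12y2 + 5y3 + 31y4

Subject to:
  C1: -4y1 - y3 - 4y4 ≤ -4
  C2: -2y1 - y2 - 2y4 ≤ -8
  y1, y2, y3, y4 ≥ 0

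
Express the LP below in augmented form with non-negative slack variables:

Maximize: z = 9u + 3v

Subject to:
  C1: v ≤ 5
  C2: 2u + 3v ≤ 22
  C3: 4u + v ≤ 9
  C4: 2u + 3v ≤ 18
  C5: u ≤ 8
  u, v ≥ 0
max z = 9u + 3v

s.t.
  v + s1 = 5
  2u + 3v + s2 = 22
  4u + v + s3 = 9
  2u + 3v + s4 = 18
  u + s5 = 8
  u, v, s1, s2, s3, s4, s5 ≥ 0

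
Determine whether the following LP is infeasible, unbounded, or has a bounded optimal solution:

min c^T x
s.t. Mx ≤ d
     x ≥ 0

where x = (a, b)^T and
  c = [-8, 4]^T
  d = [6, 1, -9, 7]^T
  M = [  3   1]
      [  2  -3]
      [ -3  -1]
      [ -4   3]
One constraint requires 3a + b ≤ 6, while the constraint -3a - b ≤ -9 is equivalent to 3a + b ≥ 9. Together they would need 9 ≤ 3a + b ≤ 6, which is impossible since 9 > 6. No point satisfies all constraints.

The feasible region is empty; the LP is infeasible.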